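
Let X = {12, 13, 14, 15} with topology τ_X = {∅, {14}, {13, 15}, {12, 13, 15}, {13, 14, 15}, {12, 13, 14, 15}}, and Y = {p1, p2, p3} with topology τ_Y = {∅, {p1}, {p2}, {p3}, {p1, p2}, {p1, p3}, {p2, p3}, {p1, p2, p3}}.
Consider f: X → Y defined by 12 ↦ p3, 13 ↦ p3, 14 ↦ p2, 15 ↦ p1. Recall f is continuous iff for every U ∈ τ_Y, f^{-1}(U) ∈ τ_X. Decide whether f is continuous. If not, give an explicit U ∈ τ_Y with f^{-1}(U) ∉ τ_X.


f is NOT continuous.

Compute f^{-1}(U) for each U ∈ τ_Y:
  U = ∅: f^{-1}(U) = ∅ ∈ τ_X ✓.
  U = {p1}: f^{-1}(U) = {15} ∉ τ_X ✗.
  U = {p2}: f^{-1}(U) = {14} ∈ τ_X ✓.
  U = {p3}: f^{-1}(U) = {12, 13} ∉ τ_X ✗.
  U = {p1, p2}: f^{-1}(U) = {14, 15} ∉ τ_X ✗.
  U = {p1, p3}: f^{-1}(U) = {12, 13, 15} ∈ τ_X ✓.
  U = {p2, p3}: f^{-1}(U) = {12, 13, 14} ∉ τ_X ✗.
  U = {p1, p2, p3}: f^{-1}(U) = {12, 13, 14, 15} ∈ τ_X ✓.
Found U = {p1} with f^{-1}(U) = {15} not in τ_X. Therefore f is NOT continuous.


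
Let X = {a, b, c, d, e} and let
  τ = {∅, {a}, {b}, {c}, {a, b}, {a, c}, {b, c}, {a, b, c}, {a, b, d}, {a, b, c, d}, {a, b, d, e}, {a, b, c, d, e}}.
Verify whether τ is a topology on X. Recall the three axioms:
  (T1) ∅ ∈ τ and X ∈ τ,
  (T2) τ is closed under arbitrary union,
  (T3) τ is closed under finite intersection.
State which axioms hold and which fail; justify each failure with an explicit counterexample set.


τ IS a topology on X.

Axiom (T1): ∅ ∈ τ? Yes; X ∈ τ? Yes.
Axiom (T2/T3): check pairwise unions and intersections of members of τ.
All pairwise intersections and unions checked — each lies in τ. Therefore τ satisfies (T1), (T2), (T3): it IS a topology on X.


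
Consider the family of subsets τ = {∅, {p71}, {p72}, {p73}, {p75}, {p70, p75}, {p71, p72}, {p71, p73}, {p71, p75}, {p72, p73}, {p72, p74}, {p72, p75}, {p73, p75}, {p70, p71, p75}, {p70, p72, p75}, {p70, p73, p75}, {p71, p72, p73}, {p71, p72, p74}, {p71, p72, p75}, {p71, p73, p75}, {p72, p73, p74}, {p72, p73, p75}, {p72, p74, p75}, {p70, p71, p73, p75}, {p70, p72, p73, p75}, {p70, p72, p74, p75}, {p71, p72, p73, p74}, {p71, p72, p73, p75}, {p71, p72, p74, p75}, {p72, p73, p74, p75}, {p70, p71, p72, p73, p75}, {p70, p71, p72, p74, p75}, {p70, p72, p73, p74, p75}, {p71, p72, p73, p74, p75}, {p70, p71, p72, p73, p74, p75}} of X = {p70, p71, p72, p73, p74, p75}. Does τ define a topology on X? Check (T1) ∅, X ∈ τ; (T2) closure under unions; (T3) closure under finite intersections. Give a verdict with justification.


τ is NOT a topology on X.

Axiom (T1): ∅ ∈ τ? Yes; X ∈ τ? Yes.
Axiom (T2/T3): check pairwise unions and intersections of members of τ.
Counterexample for (T2): {p71} ∪ {p70, p72, p75} = {p70, p71, p72, p75} ∉ τ. Therefore τ is NOT a topology.


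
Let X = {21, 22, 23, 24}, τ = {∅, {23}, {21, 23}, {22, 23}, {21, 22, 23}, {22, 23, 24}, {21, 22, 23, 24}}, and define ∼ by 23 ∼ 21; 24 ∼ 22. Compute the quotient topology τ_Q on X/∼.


X/∼ = {[21=23], [22=24]}; |τ_Q| = 3.

Equivalence classes: [21=23], [22=24].
Quotient map π: X → X/∼ sends 21 ↦ [21=23], 22 ↦ [22=24], 23 ↦ [21=23], 24 ↦ [22=24].
For each subset V ⊆ X/∼, compute π^{-1}(V) ⊆ X and check whether π^{-1}(V) ∈ τ. V is open in τ_Q iff π^{-1}(V) ∈ τ.
  V = {}: π^{-1}(V) = ∅ ∈ τ ✓.
  V = {[21=23]}: π^{-1}(V) = {21, 23} ∈ τ ✓.
  V = {[22=24]}: π^{-1}(V) = {22, 24} ∉ τ ✗.
  V = {[21=23], [22=24]}: π^{-1}(V) = {21, 22, 23, 24} ∈ τ ✓.
Open sets in the quotient: τ_Q = {{}, {[21=23]}, {[21=23], [22=24]}} (3 elements).


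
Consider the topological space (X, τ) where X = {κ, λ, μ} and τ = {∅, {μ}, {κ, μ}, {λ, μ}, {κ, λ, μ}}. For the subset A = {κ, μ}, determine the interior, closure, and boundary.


int(A) = {κ, μ}, cl(A) = {κ, λ, μ}, ∂A = {λ}.

Closed sets in (X, τ) are complements of opens:
  closed(X, τ) = {∅, {κ}, {λ}, {κ, λ}, {κ, λ, μ}}.
int(A) = ⋃ {U ∈ τ : U ⊆ A}. Opens contained in A: ∅, {μ}, {κ, μ}.
Taking the union of these: int(A) = {κ, μ}.
cl(A) = ⋂ {C closed : A ⊆ C}. Closed sets containing A: {κ, λ, μ}.
Intersecting these: cl(A) = {κ, λ, μ}.
∂A = cl(A) ∖ int(A) = {κ, λ, μ} ∖ {κ, μ} = {λ}.


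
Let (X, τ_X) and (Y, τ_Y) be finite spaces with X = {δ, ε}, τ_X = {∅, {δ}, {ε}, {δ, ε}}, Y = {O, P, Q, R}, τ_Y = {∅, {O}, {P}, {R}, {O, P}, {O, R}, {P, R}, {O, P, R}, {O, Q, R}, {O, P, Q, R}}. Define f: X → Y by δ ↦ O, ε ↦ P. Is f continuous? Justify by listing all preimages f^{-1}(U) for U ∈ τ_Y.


f IS continuous.

Compute f^{-1}(U) for each U ∈ τ_Y:
  U = ∅: f^{-1}(U) = ∅ ∈ τ_X ✓.
  U = {O}: f^{-1}(U) = {δ} ∈ τ_X ✓.
  U = {P}: f^{-1}(U) = {ε} ∈ τ_X ✓.
  U = {R}: f^{-1}(U) = ∅ ∈ τ_X ✓.
  U = {O, P}: f^{-1}(U) = {δ, ε} ∈ τ_X ✓.
  U = {O, R}: f^{-1}(U) = {δ} ∈ τ_X ✓.
  U = {P, R}: f^{-1}(U) = {ε} ∈ τ_X ✓.
  U = {O, P, R}: f^{-1}(U) = {δ, ε} ∈ τ_X ✓.
  U = {O, Q, R}: f^{-1}(U) = {δ} ∈ τ_X ✓.
  U = {O, P, Q, R}: f^{-1}(U) = {δ, ε} ∈ τ_X ✓.
Every preimage lies in τ_X, so f IS continuous.


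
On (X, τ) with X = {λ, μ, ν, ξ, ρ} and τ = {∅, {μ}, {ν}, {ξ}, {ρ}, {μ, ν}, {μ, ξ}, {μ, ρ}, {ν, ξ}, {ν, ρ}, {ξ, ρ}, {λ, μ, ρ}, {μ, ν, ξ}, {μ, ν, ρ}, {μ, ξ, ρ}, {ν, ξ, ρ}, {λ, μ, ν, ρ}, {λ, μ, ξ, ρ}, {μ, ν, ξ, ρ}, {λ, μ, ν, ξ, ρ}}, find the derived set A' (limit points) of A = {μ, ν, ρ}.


A' = {λ}

For each x ∈ X, list the open sets U ∈ τ with x ∈ U, then check whether U ∩ (A ∖ {x}) ≠ ∅ for every such U.
  x = λ: opens ∋ x are {λ, μ, ρ}, {λ, μ, ν, ρ}, {λ, μ, ξ, ρ}, {λ, μ, ν, ξ, ρ}; each meets A ∖ {λ}, so x IS a limit point.
  x = μ: open {μ} ∋ x has {μ} ∩ (A ∖ {μ}) = ∅, so x is NOT a limit point.
  x = ν: open {ν} ∋ x has {ν} ∩ (A ∖ {ν}) = ∅, so x is NOT a limit point.
  x = ξ: open {ξ} ∋ x has {ξ} ∩ (A ∖ {ξ}) = ∅, so x is NOT a limit point.
  x = ρ: open {ρ} ∋ x has {ρ} ∩ (A ∖ {ρ}) = ∅, so x is NOT a limit point.
Collecting: A' = {λ}.


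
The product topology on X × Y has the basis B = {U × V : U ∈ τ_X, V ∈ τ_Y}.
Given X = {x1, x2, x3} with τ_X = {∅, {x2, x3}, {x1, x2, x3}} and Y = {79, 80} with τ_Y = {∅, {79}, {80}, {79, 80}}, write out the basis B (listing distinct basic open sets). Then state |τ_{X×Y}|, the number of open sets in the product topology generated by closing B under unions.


Basis B = {∅ × ∅, {x2, x3} × {79}, {x2, x3} × {80}, {x1, x2, x3} × {79}, {x1, x2, x3} × {80}, {x2, x3} × {79, 80}, {x1, x2, x3} × {79, 80}}; |τ_{X×Y}| = 9.

Enumerate products U × V with U ∈ τ_X, V ∈ τ_Y (deduplicated):
  ∅ × ∅ = {} (∅)
  {x2, x3} × {79} = {(x2,79), (x3,79)}
  {x2, x3} × {80} = {(x2,80), (x3,80)}
  {x1, x2, x3} × {79} = {(x1,79), (x2,79), (x3,79)}
  {x1, x2, x3} × {80} = {(x1,80), (x2,80), (x3,80)}
  {x2, x3} × {79, 80} = {(x2,79), (x2,80), (x3,79), (x3,80)}
  {x1, x2, x3} × {79, 80} = {(x1,79), (x1,80), (x2,79), (x2,80), (x3,79), (x3,80)}
These 7 distinct sets form the basis B.
Close under arbitrary unions to get τ_{X×Y}; counting gives |τ_{X×Y}| = 9.


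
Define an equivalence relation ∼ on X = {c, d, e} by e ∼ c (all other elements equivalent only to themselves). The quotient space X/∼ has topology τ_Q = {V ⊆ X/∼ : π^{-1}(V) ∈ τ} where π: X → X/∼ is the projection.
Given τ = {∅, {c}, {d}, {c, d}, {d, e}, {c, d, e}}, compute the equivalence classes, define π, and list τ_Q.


X/∼ = {[c=e], [d]}; |τ_Q| = 3.

Equivalence classes: [c=e], [d].
Quotient map π: X → X/∼ sends c ↦ [c=e], d ↦ [d], e ↦ [c=e].
For each subset V ⊆ X/∼, compute π^{-1}(V) ⊆ X and check whether π^{-1}(V) ∈ τ. V is open in τ_Q iff π^{-1}(V) ∈ τ.
  V = {}: π^{-1}(V) = ∅ ∈ τ ✓.
  V = {[c=e]}: π^{-1}(V) = {c, e} ∉ τ ✗.
  V = {[d]}: π^{-1}(V) = {d} ∈ τ ✓.
  V = {[c=e], [d]}: π^{-1}(V) = {c, d, e} ∈ τ ✓.
Open sets in the quotient: τ_Q = {{}, {[d]}, {[c=e], [d]}} (3 elements).


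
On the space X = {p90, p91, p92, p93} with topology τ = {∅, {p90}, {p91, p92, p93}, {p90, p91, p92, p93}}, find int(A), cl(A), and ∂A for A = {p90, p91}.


int(A) = {p90}, cl(A) = {p90, p91, p92, p93}, ∂A = {p91, p92, p93}.

Closed sets in (X, τ) are complements of opens:
  closed(X, τ) = {∅, {p90}, {p91, p92, p93}, {p90, p91, p92, p93}}.
int(A) = ⋃ {U ∈ τ : U ⊆ A}. Opens contained in A: ∅, {p90}.
Taking the union of these: int(A) = {p90}.
cl(A) = ⋂ {C closed : A ⊆ C}. Closed sets containing A: {p90, p91, p92, p93}.
Intersecting these: cl(A) = {p90, p91, p92, p93}.
∂A = cl(A) ∖ int(A) = {p90, p91, p92, p93} ∖ {p90} = {p91, p92, p93}.


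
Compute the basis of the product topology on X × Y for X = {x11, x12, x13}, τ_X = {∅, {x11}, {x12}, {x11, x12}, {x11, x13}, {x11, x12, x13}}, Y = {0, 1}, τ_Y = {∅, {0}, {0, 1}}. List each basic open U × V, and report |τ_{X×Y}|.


Basis B = {∅ × ∅, {x11} × {0}, {x12} × {0}, {x11} × {0, 1}, {x11, x12} × {0}, {x11, x13} × {0}, {x12} × {0, 1}, {x11, x12, x13} × {0}, {x11, x12} × {0, 1}, {x11, x13} × {0, 1}, {x11, x12, x13} × {0, 1}}; |τ_{X×Y}| = 18.

Enumerate products U × V with U ∈ τ_X, V ∈ τ_Y (deduplicated):
  ∅ × ∅ = {} (∅)
  {x11} × {0} = {(x11,0)}
  {x12} × {0} = {(x12,0)}
  {x11} × {0, 1} = {(x11,0), (x11,1)}
  {x11, x12} × {0} = {(x11,0), (x12,0)}
  {x11, x13} × {0} = {(x11,0), (x13,0)}
  {x12} × {0, 1} = {(x12,0), (x12,1)}
  {x11, x12, x13} × {0} = {(x11,0), (x12,0), (x13,0)}
  {x11, x12} × {0, 1} = {(x11,0), (x11,1), (x12,0), (x12,1)}
  {x11, x13} × {0, 1} = {(x11,0), (x11,1), (x13,0), (x13,1)}
  {x11, x12, x13} × {0, 1} = {(x11,0), (x11,1), (x12,0), (x12,1), (x13,0), (x13,1)}
These 11 distinct sets form the basis B.
Close under arbitrary unions to get τ_{X×Y}; counting gives |τ_{X×Y}| = 18.


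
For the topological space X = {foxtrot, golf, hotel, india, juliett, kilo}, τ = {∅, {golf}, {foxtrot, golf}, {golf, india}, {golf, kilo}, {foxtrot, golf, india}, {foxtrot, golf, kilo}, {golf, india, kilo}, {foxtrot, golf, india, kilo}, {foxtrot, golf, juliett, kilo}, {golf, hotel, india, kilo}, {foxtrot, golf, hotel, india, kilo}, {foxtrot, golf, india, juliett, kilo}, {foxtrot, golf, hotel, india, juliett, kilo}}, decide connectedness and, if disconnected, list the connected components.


(X, τ) is connected.

Find clopen sets (U ∈ τ with X ∖ U ∈ τ):
  U = ∅, X ∖ U = {foxtrot, golf, hotel, india, juliett, kilo} — both open, so U is clopen.
  U = {foxtrot, golf, hotel, india, juliett, kilo}, X ∖ U = ∅ — both open, so U is clopen.
Only trivial clopens (∅ and X) exist, so (X, τ) is connected.
Compute connected components by grouping points that agree on all clopens:
  component: {foxtrot, golf, hotel, india, juliett, kilo}


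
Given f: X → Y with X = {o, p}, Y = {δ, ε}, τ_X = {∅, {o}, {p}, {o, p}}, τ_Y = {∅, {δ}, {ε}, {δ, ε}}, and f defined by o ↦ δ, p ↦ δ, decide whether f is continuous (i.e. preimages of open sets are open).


f IS continuous.

Compute f^{-1}(U) for each U ∈ τ_Y:
  U = ∅: f^{-1}(U) = ∅ ∈ τ_X ✓.
  U = {δ}: f^{-1}(U) = {o, p} ∈ τ_X ✓.
  U = {ε}: f^{-1}(U) = ∅ ∈ τ_X ✓.
  U = {δ, ε}: f^{-1}(U) = {o, p} ∈ τ_X ✓.
Every preimage lies in τ_X, so f IS continuous.


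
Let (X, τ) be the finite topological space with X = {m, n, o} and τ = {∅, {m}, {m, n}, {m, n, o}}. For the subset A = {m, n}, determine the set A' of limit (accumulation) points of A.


A' = {n, o}

For each x ∈ X, list the open sets U ∈ τ with x ∈ U, then check whether U ∩ (A ∖ {x}) ≠ ∅ for every such U.
  x = m: open {m} ∋ x has {m} ∩ (A ∖ {m}) = ∅, so x is NOT a limit point.
  x = n: opens ∋ x are {m, n}, {m, n, o}; each meets A ∖ {n}, so x IS a limit point.
  x = o: opens ∋ x are {m, n, o}; each meets A ∖ {o}, so x IS a limit point.
Collecting: A' = {n, o}.


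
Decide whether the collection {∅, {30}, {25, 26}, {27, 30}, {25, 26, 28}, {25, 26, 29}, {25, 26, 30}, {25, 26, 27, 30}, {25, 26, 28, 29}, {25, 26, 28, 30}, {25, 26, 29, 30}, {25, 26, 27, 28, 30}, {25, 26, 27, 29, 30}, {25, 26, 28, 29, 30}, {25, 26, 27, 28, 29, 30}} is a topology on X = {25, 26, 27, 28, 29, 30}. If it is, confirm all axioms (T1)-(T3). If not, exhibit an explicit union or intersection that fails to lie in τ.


τ IS a topology on X.

Axiom (T1): ∅ ∈ τ? Yes; X ∈ τ? Yes.
Axiom (T2/T3): check pairwise unions and intersections of members of τ.
All pairwise intersections and unions checked — each lies in τ. Therefore τ satisfies (T1), (T2), (T3): it IS a topology on X.


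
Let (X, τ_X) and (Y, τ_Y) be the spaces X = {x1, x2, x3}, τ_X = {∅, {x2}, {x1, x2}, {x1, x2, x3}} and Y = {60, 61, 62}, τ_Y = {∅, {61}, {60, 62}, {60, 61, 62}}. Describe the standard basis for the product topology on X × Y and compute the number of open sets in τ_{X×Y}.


Basis B = {∅ × ∅, {x2} × {61}, {x1, x2} × {61}, {x2} × {60, 62}, {x1, x2, x3} × {61}, {x2} × {60, 61, 62}, {x1, x2} × {60, 62}, {x1, x2} × {60, 61, 62}, {x1, x2, x3} × {60, 62}, {x1, x2, x3} × {60, 61, 62}}; |τ_{X×Y}| = 16.

Enumerate products U × V with U ∈ τ_X, V ∈ τ_Y (deduplicated):
  ∅ × ∅ = {} (∅)
  {x2} × {61} = {(x2,61)}
  {x1, x2} × {61} = {(x1,61), (x2,61)}
  {x2} × {60, 62} = {(x2,60), (x2,62)}
  {x1, x2, x3} × {61} = {(x1,61), (x2,61), (x3,61)}
  {x2} × {60, 61, 62} = {(x2,60), (x2,61), (x2,62)}
  {x1, x2} × {60, 62} = {(x1,60), (x1,62), (x2,60), (x2,62)}
  {x1, x2} × {60, 61, 62} = {(x1,60), (x1,61), (x1,62), (x2,60), (x2,61), (x2,62)}
  {x1, x2, x3} × {60, 62} = {(x1,60), (x1,62), (x2,60), (x2,62), (x3,60), (x3,62)}
  {x1, x2, x3} × {60, 61, 62} = {(x1,60), (x1,61), (x1,62), (x2,60), (x2,61), (x2,62), (x3,60), (x3,61), (x3,62)}
These 10 distinct sets form the basis B.
Close under arbitrary unions to get τ_{X×Y}; counting gives |τ_{X×Y}| = 16.


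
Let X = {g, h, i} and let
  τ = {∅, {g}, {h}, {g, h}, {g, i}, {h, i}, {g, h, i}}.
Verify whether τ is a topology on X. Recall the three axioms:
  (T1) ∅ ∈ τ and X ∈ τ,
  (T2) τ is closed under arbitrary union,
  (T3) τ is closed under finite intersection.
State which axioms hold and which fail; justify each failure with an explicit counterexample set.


τ is NOT a topology on X.

Axiom (T1): ∅ ∈ τ? Yes; X ∈ τ? Yes.
Axiom (T2/T3): check pairwise unions and intersections of members of τ.
Counterexample for (T3): {g, i} ∩ {h, i} = {i} ∉ τ. Therefore τ is NOT a topology.


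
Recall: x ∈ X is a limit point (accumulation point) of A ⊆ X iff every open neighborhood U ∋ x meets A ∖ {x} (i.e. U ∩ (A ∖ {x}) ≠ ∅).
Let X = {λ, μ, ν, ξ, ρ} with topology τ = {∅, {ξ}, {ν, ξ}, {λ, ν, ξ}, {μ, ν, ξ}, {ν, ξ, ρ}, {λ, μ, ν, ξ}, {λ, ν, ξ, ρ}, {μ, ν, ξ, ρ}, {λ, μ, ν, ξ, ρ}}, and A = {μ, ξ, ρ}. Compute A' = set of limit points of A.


A' = {λ, μ, ν, ρ}

For each x ∈ X, list the open sets U ∈ τ with x ∈ U, then check whether U ∩ (A ∖ {x}) ≠ ∅ for every such U.
  x = λ: opens ∋ x are {λ, ν, ξ}, {λ, μ, ν, ξ}, {λ, ν, ξ, ρ}, {λ, μ, ν, ξ, ρ}; each meets A ∖ {λ}, so x IS a limit point.
  x = μ: opens ∋ x are {μ, ν, ξ}, {λ, μ, ν, ξ}, {μ, ν, ξ, ρ}, {λ, μ, ν, ξ, ρ}; each meets A ∖ {μ}, so x IS a limit point.
  x = ν: opens ∋ x are {ν, ξ}, {λ, ν, ξ}, {μ, ν, ξ}, {ν, ξ, ρ}, {λ, μ, ν, ξ}, {λ, ν, ξ, ρ}, {μ, ν, ξ, ρ}, {λ, μ, ν, ξ, ρ}; each meets A ∖ {ν}, so x IS a limit point.
  x = ξ: open {ξ} ∋ x has {ξ} ∩ (A ∖ {ξ}) = ∅, so x is NOT a limit point.
  x = ρ: opens ∋ x are {ν, ξ, ρ}, {λ, ν, ξ, ρ}, {μ, ν, ξ, ρ}, {λ, μ, ν, ξ, ρ}; each meets A ∖ {ρ}, so x IS a limit point.
Collecting: A' = {λ, μ, ν, ρ}.


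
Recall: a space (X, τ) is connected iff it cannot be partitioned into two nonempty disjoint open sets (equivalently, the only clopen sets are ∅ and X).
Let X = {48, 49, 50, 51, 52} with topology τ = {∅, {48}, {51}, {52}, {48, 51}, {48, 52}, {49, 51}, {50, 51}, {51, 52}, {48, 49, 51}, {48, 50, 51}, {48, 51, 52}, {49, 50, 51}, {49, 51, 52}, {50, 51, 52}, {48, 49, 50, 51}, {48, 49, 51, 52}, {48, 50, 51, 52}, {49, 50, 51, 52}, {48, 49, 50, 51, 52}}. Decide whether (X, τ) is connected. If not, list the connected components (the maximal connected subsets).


(X, τ) is disconnected; components = [{48}, {52}, {49, 50, 51}].

Find clopen sets (U ∈ τ with X ∖ U ∈ τ):
  U = ∅, X ∖ U = {48, 49, 50, 51, 52} — both open, so U is clopen.
  U = {48}, X ∖ U = {49, 50, 51, 52} — both open, so U is clopen.
  U = {52}, X ∖ U = {48, 49, 50, 51} — both open, so U is clopen.
  U = {48, 52}, X ∖ U = {49, 50, 51} — both open, so U is clopen.
  U = {49, 50, 51}, X ∖ U = {48, 52} — both open, so U is clopen.
  U = {48, 49, 50, 51}, X ∖ U = {52} — both open, so U is clopen.
  U = {49, 50, 51, 52}, X ∖ U = {48} — both open, so U is clopen.
  U = {48, 49, 50, 51, 52}, X ∖ U = ∅ — both open, so U is clopen.
Nontrivial clopen(s) exist: e.g. {49, 50, 51, 52}. So (X, τ) is disconnected.
Compute connected components by grouping points that agree on all clopens:
  component: {48}
  component: {52}
  component: {49, 50, 51}


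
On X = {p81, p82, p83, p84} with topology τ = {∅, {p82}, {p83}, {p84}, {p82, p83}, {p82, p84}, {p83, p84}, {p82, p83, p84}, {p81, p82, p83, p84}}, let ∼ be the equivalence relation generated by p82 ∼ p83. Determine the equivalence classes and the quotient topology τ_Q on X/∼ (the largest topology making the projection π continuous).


X/∼ = {[p81], [p82=p83], [p84]}; |τ_Q| = 5.

Equivalence classes: [p81], [p82=p83], [p84].
Quotient map π: X → X/∼ sends p81 ↦ [p81], p82 ↦ [p82=p83], p83 ↦ [p82=p83], p84 ↦ [p84].
For each subset V ⊆ X/∼, compute π^{-1}(V) ⊆ X and check whether π^{-1}(V) ∈ τ. V is open in τ_Q iff π^{-1}(V) ∈ τ.
  V = {}: π^{-1}(V) = ∅ ∈ τ ✓.
  V = {[p81]}: π^{-1}(V) = {p81} ∉ τ ✗.
  V = {[p82=p83]}: π^{-1}(V) = {p82, p83} ∈ τ ✓.
  V = {[p81], [p82=p83]}: π^{-1}(V) = {p81, p82, p83} ∉ τ ✗.
  V = {[p84]}: π^{-1}(V) = {p84} ∈ τ ✓.
  V = {[p81], [p84]}: π^{-1}(V) = {p81, p84} ∉ τ ✗.
  V = {[p82=p83], [p84]}: π^{-1}(V) = {p82, p83, p84} ∈ τ ✓.
  V = {[p81], [p82=p83], [p84]}: π^{-1}(V) = {p81, p82, p83, p84} ∈ τ ✓.
Open sets in the quotient: τ_Q = {{}, {[p82=p83]}, {[p84]}, {[p82=p83], [p84]}, {[p81], [p82=p83], [p84]}} (5 elements).


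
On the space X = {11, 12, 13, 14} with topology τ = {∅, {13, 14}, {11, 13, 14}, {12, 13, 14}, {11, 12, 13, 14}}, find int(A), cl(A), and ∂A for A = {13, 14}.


int(A) = {13, 14}, cl(A) = {11, 12, 13, 14}, ∂A = {11, 12}.

Closed sets in (X, τ) are complements of opens:
  closed(X, τ) = {∅, {11}, {12}, {11, 12}, {11, 12, 13, 14}}.
int(A) = ⋃ {U ∈ τ : U ⊆ A}. Opens contained in A: ∅, {13, 14}.
Taking the union of these: int(A) = {13, 14}.
cl(A) = ⋂ {C closed : A ⊆ C}. Closed sets containing A: {11, 12, 13, 14}.
Intersecting these: cl(A) = {11, 12, 13, 14}.
∂A = cl(A) ∖ int(A) = {11, 12, 13, 14} ∖ {13, 14} = {11, 12}.


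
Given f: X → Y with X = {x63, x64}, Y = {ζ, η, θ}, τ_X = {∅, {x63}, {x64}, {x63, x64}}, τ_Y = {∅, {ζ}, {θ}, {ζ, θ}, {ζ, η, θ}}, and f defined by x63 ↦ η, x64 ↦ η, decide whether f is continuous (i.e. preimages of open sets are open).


f IS continuous.

Compute f^{-1}(U) for each U ∈ τ_Y:
  U = ∅: f^{-1}(U) = ∅ ∈ τ_X ✓.
  U = {ζ}: f^{-1}(U) = ∅ ∈ τ_X ✓.
  U = {θ}: f^{-1}(U) = ∅ ∈ τ_X ✓.
  U = {ζ, θ}: f^{-1}(U) = ∅ ∈ τ_X ✓.
  U = {ζ, η, θ}: f^{-1}(U) = {x63, x64} ∈ τ_X ✓.
Every preimage lies in τ_X, so f IS continuous.


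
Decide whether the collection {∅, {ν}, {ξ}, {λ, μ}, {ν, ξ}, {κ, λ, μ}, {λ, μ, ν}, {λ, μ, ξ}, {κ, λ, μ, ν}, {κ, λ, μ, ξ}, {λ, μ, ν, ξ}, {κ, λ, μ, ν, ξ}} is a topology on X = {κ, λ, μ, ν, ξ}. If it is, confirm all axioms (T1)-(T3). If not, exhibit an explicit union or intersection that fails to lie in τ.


τ IS a topology on X.

Axiom (T1): ∅ ∈ τ? Yes; X ∈ τ? Yes.
Axiom (T2/T3): check pairwise unions and intersections of members of τ.
All pairwise intersections and unions checked — each lies in τ. Therefore τ satisfies (T1), (T2), (T3): it IS a topology on X.


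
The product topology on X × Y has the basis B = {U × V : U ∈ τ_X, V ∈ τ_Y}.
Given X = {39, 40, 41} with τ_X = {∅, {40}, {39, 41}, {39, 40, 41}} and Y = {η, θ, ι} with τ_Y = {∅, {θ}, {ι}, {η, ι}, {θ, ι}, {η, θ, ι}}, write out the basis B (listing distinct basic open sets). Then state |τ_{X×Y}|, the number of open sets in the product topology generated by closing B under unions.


Basis B = {∅ × ∅, {40} × {θ}, {40} × {ι}, {39, 41} × {θ}, {39, 41} × {ι}, {40} × {η, ι}, {40} × {θ, ι}, {39, 40, 41} × {θ}, {39, 40, 41} × {ι}, {40} × {η, θ, ι}, {39, 41} × {η, ι}, {39, 41} × {θ, ι}, {39, 41} × {η, θ, ι}, {39, 40, 41} × {η, ι}, {39, 40, 41} × {θ, ι}, {39, 40, 41} × {η, θ, ι}}; |τ_{X×Y}| = 36.

Enumerate products U × V with U ∈ τ_X, V ∈ τ_Y (deduplicated):
  ∅ × ∅ = {} (∅)
  {40} × {θ} = {(40,θ)}
  {40} × {ι} = {(40,ι)}
  {39, 41} × {θ} = {(39,θ), (41,θ)}
  {39, 41} × {ι} = {(39,ι), (41,ι)}
  {40} × {η, ι} = {(40,η), (40,ι)}
  {40} × {θ, ι} = {(40,θ), (40,ι)}
  {39, 40, 41} × {θ} = {(39,θ), (40,θ), (41,θ)}
  {39, 40, 41} × {ι} = {(39,ι), (40,ι), (41,ι)}
  {40} × {η, θ, ι} = {(40,η), (40,θ), (40,ι)}
  {39, 41} × {η, ι} = {(39,η), (39,ι), (41,η), (41,ι)}
  {39, 41} × {θ, ι} = {(39,θ), (39,ι), (41,θ), (41,ι)}
  {39, 41} × {η, θ, ι} = {(39,η), (39,θ), (39,ι), (41,η), (41,θ), (41,ι)}
  {39, 40, 41} × {η, ι} = {(39,η), (39,ι), (40,η), (40,ι), (41,η), (41,ι)}
  {39, 40, 41} × {θ, ι} = {(39,θ), (39,ι), (40,θ), (40,ι), (41,θ), (41,ι)}
  {39, 40, 41} × {η, θ, ι} = {(39,η), (39,θ), (39,ι), (40,η), (40,θ), (40,ι), (41,η), (41,θ), (41,ι)}
These 16 distinct sets form the basis B.
Close under arbitrary unions to get τ_{X×Y}; counting gives |τ_{X×Y}| = 36.


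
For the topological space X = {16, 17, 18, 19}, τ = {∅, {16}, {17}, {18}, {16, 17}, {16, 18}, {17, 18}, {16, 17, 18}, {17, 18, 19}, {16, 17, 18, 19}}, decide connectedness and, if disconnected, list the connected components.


(X, τ) is disconnected; components = [{16}, {17, 18, 19}].

Find clopen sets (U ∈ τ with X ∖ U ∈ τ):
  U = ∅, X ∖ U = {16, 17, 18, 19} — both open, so U is clopen.
  U = {16}, X ∖ U = {17, 18, 19} — both open, so U is clopen.
  U = {17, 18, 19}, X ∖ U = {16} — both open, so U is clopen.
  U = {16, 17, 18, 19}, X ∖ U = ∅ — both open, so U is clopen.
Nontrivial clopen(s) exist: e.g. {17, 18, 19}. So (X, τ) is disconnected.
Compute connected components by grouping points that agree on all clopens:
  component: {16}
  component: {17, 18, 19}


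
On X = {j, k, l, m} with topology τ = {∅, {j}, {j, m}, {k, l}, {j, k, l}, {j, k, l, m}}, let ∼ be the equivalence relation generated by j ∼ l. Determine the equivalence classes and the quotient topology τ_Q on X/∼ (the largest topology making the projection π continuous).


X/∼ = {[j=l], [k], [m]}; |τ_Q| = 3.

Equivalence classes: [j=l], [k], [m].
Quotient map π: X → X/∼ sends j ↦ [j=l], k ↦ [k], l ↦ [j=l], m ↦ [m].
For each subset V ⊆ X/∼, compute π^{-1}(V) ⊆ X and check whether π^{-1}(V) ∈ τ. V is open in τ_Q iff π^{-1}(V) ∈ τ.
  V = {}: π^{-1}(V) = ∅ ∈ τ ✓.
  V = {[j=l]}: π^{-1}(V) = {j, l} ∉ τ ✗.
  V = {[k]}: π^{-1}(V) = {k} ∉ τ ✗.
  V = {[j=l], [k]}: π^{-1}(V) = {j, k, l} ∈ τ ✓.
  V = {[m]}: π^{-1}(V) = {m} ∉ τ ✗.
  V = {[j=l], [m]}: π^{-1}(V) = {j, l, m} ∉ τ ✗.
  V = {[k], [m]}: π^{-1}(V) = {k, m} ∉ τ ✗.
  V = {[j=l], [k], [m]}: π^{-1}(V) = {j, k, l, m} ∈ τ ✓.
Open sets in the quotient: τ_Q = {{}, {[j=l], [k]}, {[j=l], [k], [m]}} (3 elements).


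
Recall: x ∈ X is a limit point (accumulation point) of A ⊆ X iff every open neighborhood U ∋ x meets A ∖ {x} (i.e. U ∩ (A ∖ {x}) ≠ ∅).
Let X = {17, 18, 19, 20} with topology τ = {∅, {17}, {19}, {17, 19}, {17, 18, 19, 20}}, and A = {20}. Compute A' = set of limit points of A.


A' = {18}

For each x ∈ X, list the open sets U ∈ τ with x ∈ U, then check whether U ∩ (A ∖ {x}) ≠ ∅ for every such U.
  x = 17: open {17} ∋ x has {17} ∩ (A ∖ {17}) = ∅, so x is NOT a limit point.
  x = 18: opens ∋ x are {17, 18, 19, 20}; each meets A ∖ {18}, so x IS a limit point.
  x = 19: open {19} ∋ x has {19} ∩ (A ∖ {19}) = ∅, so x is NOT a limit point.
  x = 20: open {17, 18, 19, 20} ∋ x has {17, 18, 19, 20} ∩ (A ∖ {20}) = ∅, so x is NOT a limit point.
Collecting: A' = {18}.


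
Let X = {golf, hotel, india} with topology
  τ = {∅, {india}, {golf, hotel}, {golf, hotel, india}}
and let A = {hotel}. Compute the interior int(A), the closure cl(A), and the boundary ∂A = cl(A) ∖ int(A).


int(A) = ∅, cl(A) = {golf, hotel}, ∂A = {golf, hotel}.

Closed sets in (X, τ) are complements of opens:
  closed(X, τ) = {∅, {india}, {golf, hotel}, {golf, hotel, india}}.
int(A) = ⋃ {U ∈ τ : U ⊆ A}. Opens contained in A: ∅.
Taking the union of these: int(A) = ∅.
cl(A) = ⋂ {C closed : A ⊆ C}. Closed sets containing A: {golf, hotel}, {golf, hotel, india}.
Intersecting these: cl(A) = {golf, hotel}.
∂A = cl(A) ∖ int(A) = {golf, hotel} ∖ ∅ = {golf, hotel}.


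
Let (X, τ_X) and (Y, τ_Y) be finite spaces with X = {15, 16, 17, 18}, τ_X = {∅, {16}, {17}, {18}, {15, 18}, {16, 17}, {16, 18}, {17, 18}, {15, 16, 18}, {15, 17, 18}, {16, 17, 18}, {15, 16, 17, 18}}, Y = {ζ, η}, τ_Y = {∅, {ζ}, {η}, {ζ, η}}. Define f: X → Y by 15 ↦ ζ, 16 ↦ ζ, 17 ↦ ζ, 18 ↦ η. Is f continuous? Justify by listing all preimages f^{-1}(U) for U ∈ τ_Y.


f is NOT continuous.

Compute f^{-1}(U) for each U ∈ τ_Y:
  U = ∅: f^{-1}(U) = ∅ ∈ τ_X ✓.
  U = {ζ}: f^{-1}(U) = {15, 16, 17} ∉ τ_X ✗.
  U = {η}: f^{-1}(U) = {18} ∈ τ_X ✓.
  U = {ζ, η}: f^{-1}(U) = {15, 16, 17, 18} ∈ τ_X ✓.
Found U = {ζ} with f^{-1}(U) = {15, 16, 17} not in τ_X. Therefore f is NOT continuous.


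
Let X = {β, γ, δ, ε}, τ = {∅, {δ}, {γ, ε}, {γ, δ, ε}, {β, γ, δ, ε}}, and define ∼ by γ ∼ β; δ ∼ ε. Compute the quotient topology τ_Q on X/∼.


X/∼ = {[β=γ], [δ=ε]}; |τ_Q| = 2.

Equivalence classes: [β=γ], [δ=ε].
Quotient map π: X → X/∼ sends β ↦ [β=γ], γ ↦ [β=γ], δ ↦ [δ=ε], ε ↦ [δ=ε].
For each subset V ⊆ X/∼, compute π^{-1}(V) ⊆ X and check whether π^{-1}(V) ∈ τ. V is open in τ_Q iff π^{-1}(V) ∈ τ.
  V = {}: π^{-1}(V) = ∅ ∈ τ ✓.
  V = {[β=γ]}: π^{-1}(V) = {β, γ} ∉ τ ✗.
  V = {[δ=ε]}: π^{-1}(V) = {δ, ε} ∉ τ ✗.
  V = {[β=γ], [δ=ε]}: π^{-1}(V) = {β, γ, δ, ε} ∈ τ ✓.
Open sets in the quotient: τ_Q = {{}, {[β=γ], [δ=ε]}} (2 elements).


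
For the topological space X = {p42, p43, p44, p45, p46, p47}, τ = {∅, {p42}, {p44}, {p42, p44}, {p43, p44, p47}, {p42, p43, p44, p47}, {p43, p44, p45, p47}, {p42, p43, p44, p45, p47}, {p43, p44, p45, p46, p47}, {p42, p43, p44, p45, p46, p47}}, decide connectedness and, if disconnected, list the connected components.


(X, τ) is disconnected; components = [{p42}, {p43, p44, p45, p46, p47}].

Find clopen sets (U ∈ τ with X ∖ U ∈ τ):
  U = ∅, X ∖ U = {p42, p43, p44, p45, p46, p47} — both open, so U is clopen.
  U = {p42}, X ∖ U = {p43, p44, p45, p46, p47} — both open, so U is clopen.
  U = {p43, p44, p45, p46, p47}, X ∖ U = {p42} — both open, so U is clopen.
  U = {p42, p43, p44, p45, p46, p47}, X ∖ U = ∅ — both open, so U is clopen.
Nontrivial clopen(s) exist: e.g. {p43, p44, p45, p46, p47}. So (X, τ) is disconnected.
Compute connected components by grouping points that agree on all clopens:
  component: {p42}
  component: {p43, p44, p45, p46, p47}


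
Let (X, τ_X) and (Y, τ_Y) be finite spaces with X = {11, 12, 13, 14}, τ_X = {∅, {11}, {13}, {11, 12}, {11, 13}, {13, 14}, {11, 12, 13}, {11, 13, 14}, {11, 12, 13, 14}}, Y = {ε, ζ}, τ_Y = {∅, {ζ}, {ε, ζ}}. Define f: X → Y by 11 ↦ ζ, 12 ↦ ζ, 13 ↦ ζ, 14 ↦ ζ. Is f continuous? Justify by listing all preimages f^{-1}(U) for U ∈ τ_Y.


f IS continuous.

Compute f^{-1}(U) for each U ∈ τ_Y:
  U = ∅: f^{-1}(U) = ∅ ∈ τ_X ✓.
  U = {ζ}: f^{-1}(U) = {11, 12, 13, 14} ∈ τ_X ✓.
  U = {ε, ζ}: f^{-1}(U) = {11, 12, 13, 14} ∈ τ_X ✓.
Every preimage lies in τ_X, so f IS continuous.


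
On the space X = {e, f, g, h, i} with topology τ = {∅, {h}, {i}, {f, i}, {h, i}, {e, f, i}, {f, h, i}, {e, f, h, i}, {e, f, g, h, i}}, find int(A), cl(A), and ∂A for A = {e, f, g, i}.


int(A) = {e, f, i}, cl(A) = {e, f, g, i}, ∂A = {g}.

Closed sets in (X, τ) are complements of opens:
  closed(X, τ) = {∅, {g}, {e, g}, {g, h}, {e, f, g}, {e, g, h}, {e, f, g, h}, {e, f, g, i}, {e, f, g, h, i}}.
int(A) = ⋃ {U ∈ τ : U ⊆ A}. Opens contained in A: ∅, {i}, {f, i}, {e, f, i}.
Taking the union of these: int(A) = {e, f, i}.
cl(A) = ⋂ {C closed : A ⊆ C}. Closed sets containing A: {e, f, g, i}, {e, f, g, h, i}.
Intersecting these: cl(A) = {e, f, g, i}.
∂A = cl(A) ∖ int(A) = {e, f, g, i} ∖ {e, f, i} = {g}.


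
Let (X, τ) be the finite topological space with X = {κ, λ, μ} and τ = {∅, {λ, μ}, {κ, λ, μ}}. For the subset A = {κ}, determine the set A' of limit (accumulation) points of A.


A' = ∅

For each x ∈ X, list the open sets U ∈ τ with x ∈ U, then check whether U ∩ (A ∖ {x}) ≠ ∅ for every such U.
  x = κ: open {κ, λ, μ} ∋ x has {κ, λ, μ} ∩ (A ∖ {κ}) = ∅, so x is NOT a limit point.
  x = λ: open {λ, μ} ∋ x has {λ, μ} ∩ (A ∖ {λ}) = ∅, so x is NOT a limit point.
  x = μ: open {λ, μ} ∋ x has {λ, μ} ∩ (A ∖ {μ}) = ∅, so x is NOT a limit point.
Collecting: A' = ∅.


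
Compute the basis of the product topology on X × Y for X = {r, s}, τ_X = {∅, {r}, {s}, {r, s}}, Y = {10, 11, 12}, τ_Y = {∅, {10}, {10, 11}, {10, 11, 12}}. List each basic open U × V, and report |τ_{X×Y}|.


Basis B = {∅ × ∅, {r} × {10}, {s} × {10}, {r} × {10, 11}, {r, s} × {10}, {s} × {10, 11}, {r} × {10, 11, 12}, {s} × {10, 11, 12}, {r, s} × {10, 11}, {r, s} × {10, 11, 12}}; |τ_{X×Y}| = 16.

Enumerate products U × V with U ∈ τ_X, V ∈ τ_Y (deduplicated):
  ∅ × ∅ = {} (∅)
  {r} × {10} = {(r,10)}
  {s} × {10} = {(s,10)}
  {r} × {10, 11} = {(r,10), (r,11)}
  {r, s} × {10} = {(r,10), (s,10)}
  {s} × {10, 11} = {(s,10), (s,11)}
  {r} × {10, 11, 12} = {(r,10), (r,11), (r,12)}
  {s} × {10, 11, 12} = {(s,10), (s,11), (s,12)}
  {r, s} × {10, 11} = {(r,10), (r,11), (s,10), (s,11)}
  {r, s} × {10, 11, 12} = {(r,10), (r,11), (r,12), (s,10), (s,11), (s,12)}
These 10 distinct sets form the basis B.
Close under arbitrary unions to get τ_{X×Y}; counting gives |τ_{X×Y}| = 16.


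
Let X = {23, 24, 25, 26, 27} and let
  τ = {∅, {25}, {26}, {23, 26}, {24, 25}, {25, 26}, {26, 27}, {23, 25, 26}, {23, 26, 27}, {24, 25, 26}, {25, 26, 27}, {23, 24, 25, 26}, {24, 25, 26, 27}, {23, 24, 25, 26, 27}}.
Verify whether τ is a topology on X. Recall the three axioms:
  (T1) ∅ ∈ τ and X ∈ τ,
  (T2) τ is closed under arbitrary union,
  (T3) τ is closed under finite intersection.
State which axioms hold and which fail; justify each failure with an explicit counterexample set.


τ is NOT a topology on X.

Axiom (T1): ∅ ∈ τ? Yes; X ∈ τ? Yes.
Axiom (T2/T3): check pairwise unions and intersections of members of τ.
Counterexample for (T2): {25} ∪ {23, 26, 27} = {23, 25, 26, 27} ∉ τ. Therefore τ is NOT a topology.


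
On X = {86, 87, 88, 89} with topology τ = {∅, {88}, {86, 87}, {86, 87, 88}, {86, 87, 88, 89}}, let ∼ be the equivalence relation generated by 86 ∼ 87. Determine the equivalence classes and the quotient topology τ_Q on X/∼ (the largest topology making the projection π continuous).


X/∼ = {[86=87], [88], [89]}; |τ_Q| = 5.

Equivalence classes: [86=87], [88], [89].
Quotient map π: X → X/∼ sends 86 ↦ [86=87], 87 ↦ [86=87], 88 ↦ [88], 89 ↦ [89].
For each subset V ⊆ X/∼, compute π^{-1}(V) ⊆ X and check whether π^{-1}(V) ∈ τ. V is open in τ_Q iff π^{-1}(V) ∈ τ.
  V = {}: π^{-1}(V) = ∅ ∈ τ ✓.
  V = {[86=87]}: π^{-1}(V) = {86, 87} ∈ τ ✓.
  V = {[88]}: π^{-1}(V) = {88} ∈ τ ✓.
  V = {[86=87], [88]}: π^{-1}(V) = {86, 87, 88} ∈ τ ✓.
  V = {[89]}: π^{-1}(V) = {89} ∉ τ ✗.
  V = {[86=87], [89]}: π^{-1}(V) = {86, 87, 89} ∉ τ ✗.
  V = {[88], [89]}: π^{-1}(V) = {88, 89} ∉ τ ✗.
  V = {[86=87], [88], [89]}: π^{-1}(V) = {86, 87, 88, 89} ∈ τ ✓.
Open sets in the quotient: τ_Q = {{}, {[86=87]}, {[88]}, {[86=87], [88]}, {[86=87], [88], [89]}} (5 elements).


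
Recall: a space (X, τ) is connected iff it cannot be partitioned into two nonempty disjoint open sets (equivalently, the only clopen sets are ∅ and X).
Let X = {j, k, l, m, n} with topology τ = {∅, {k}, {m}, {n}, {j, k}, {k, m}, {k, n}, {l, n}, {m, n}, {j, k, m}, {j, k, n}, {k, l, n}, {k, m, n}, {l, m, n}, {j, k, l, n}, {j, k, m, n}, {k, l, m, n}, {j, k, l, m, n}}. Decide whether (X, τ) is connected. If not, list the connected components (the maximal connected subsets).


(X, τ) is disconnected; components = [{m}, {j, k}, {l, n}].

Find clopen sets (U ∈ τ with X ∖ U ∈ τ):
  U = ∅, X ∖ U = {j, k, l, m, n} — both open, so U is clopen.
  U = {m}, X ∖ U = {j, k, l, n} — both open, so U is clopen.
  U = {j, k}, X ∖ U = {l, m, n} — both open, so U is clopen.
  U = {l, n}, X ∖ U = {j, k, m} — both open, so U is clopen.
  U = {j, k, m}, X ∖ U = {l, n} — both open, so U is clopen.
  U = {l, m, n}, X ∖ U = {j, k} — both open, so U is clopen.
  U = {j, k, l, n}, X ∖ U = {m} — both open, so U is clopen.
  U = {j, k, l, m, n}, X ∖ U = ∅ — both open, so U is clopen.
Nontrivial clopen(s) exist: e.g. {j, k, l, n}. So (X, τ) is disconnected.
Compute connected components by grouping points that agree on all clopens:
  component: {m}
  component: {j, k}
  component: {l, n}


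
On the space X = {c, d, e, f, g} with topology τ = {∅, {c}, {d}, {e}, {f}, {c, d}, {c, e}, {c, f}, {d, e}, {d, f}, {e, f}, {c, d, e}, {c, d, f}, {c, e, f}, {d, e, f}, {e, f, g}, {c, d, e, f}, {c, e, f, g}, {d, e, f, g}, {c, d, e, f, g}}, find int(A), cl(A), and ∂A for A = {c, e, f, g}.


int(A) = {c, e, f, g}, cl(A) = {c, e, f, g}, ∂A = ∅.

Closed sets in (X, τ) are complements of opens:
  closed(X, τ) = {∅, {c}, {d}, {g}, {c, d}, {c, g}, {d, g}, {e, g}, {f, g}, {c, d, g}, {c, e, g}, {c, f, g}, {d, e, g}, {d, f, g}, {e, f, g}, {c, d, e, g}, {c, d, f, g}, {c, e, f, g}, {d, e, f, g}, {c, d, e, f, g}}.
int(A) = ⋃ {U ∈ τ : U ⊆ A}. Opens contained in A: ∅, {c}, {e}, {f}, {c, e}, {c, f}, {e, f}, {c, e, f}, {e, f, g}, {c, e, f, g}.
Taking the union of these: int(A) = {c, e, f, g}.
cl(A) = ⋂ {C closed : A ⊆ C}. Closed sets containing A: {c, e, f, g}, {c, d, e, f, g}.
Intersecting these: cl(A) = {c, e, f, g}.
∂A = cl(A) ∖ int(A) = {c, e, f, g} ∖ {c, e, f, g} = ∅.


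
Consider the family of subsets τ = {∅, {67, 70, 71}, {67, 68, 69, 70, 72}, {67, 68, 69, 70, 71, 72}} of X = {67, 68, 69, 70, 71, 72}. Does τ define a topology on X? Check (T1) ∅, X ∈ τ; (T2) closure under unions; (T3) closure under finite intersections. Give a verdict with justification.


τ is NOT a topology on X.

Axiom (T1): ∅ ∈ τ? Yes; X ∈ τ? Yes.
Axiom (T2/T3): check pairwise unions and intersections of members of τ.
Counterexample for (T3): {67, 70, 71} ∩ {67, 68, 69, 70, 72} = {67, 70} ∉ τ. Therefore τ is NOT a topology.


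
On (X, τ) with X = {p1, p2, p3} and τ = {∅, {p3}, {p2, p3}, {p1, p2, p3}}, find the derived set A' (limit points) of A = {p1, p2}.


A' = {p1}

For each x ∈ X, list the open sets U ∈ τ with x ∈ U, then check whether U ∩ (A ∖ {x}) ≠ ∅ for every such U.
  x = p1: opens ∋ x are {p1, p2, p3}; each meets A ∖ {p1}, so x IS a limit point.
  x = p2: open {p2, p3} ∋ x has {p2, p3} ∩ (A ∖ {p2}) = ∅, so x is NOT a limit point.
  x = p3: open {p3} ∋ x has {p3} ∩ (A ∖ {p3}) = ∅, so x is NOT a limit point.
Collecting: A' = {p1}.


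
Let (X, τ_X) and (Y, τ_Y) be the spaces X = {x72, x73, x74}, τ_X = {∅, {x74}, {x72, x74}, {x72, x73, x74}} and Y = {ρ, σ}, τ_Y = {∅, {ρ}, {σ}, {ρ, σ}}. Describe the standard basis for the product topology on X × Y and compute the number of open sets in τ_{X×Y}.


Basis B = {∅ × ∅, {x74} × {ρ}, {x74} × {σ}, {x72, x74} × {ρ}, {x72, x74} × {σ}, {x74} × {ρ, σ}, {x72, x73, x74} × {ρ}, {x72, x73, x74} × {σ}, {x72, x74} × {ρ, σ}, {x72, x73, x74} × {ρ, σ}}; |τ_{X×Y}| = 16.

Enumerate products U × V with U ∈ τ_X, V ∈ τ_Y (deduplicated):
  ∅ × ∅ = {} (∅)
  {x74} × {ρ} = {(x74,ρ)}
  {x74} × {σ} = {(x74,σ)}
  {x72, x74} × {ρ} = {(x72,ρ), (x74,ρ)}
  {x72, x74} × {σ} = {(x72,σ), (x74,σ)}
  {x74} × {ρ, σ} = {(x74,ρ), (x74,σ)}
  {x72, x73, x74} × {ρ} = {(x72,ρ), (x73,ρ), (x74,ρ)}
  {x72, x73, x74} × {σ} = {(x72,σ), (x73,σ), (x74,σ)}
  {x72, x74} × {ρ, σ} = {(x72,ρ), (x72,σ), (x74,ρ), (x74,σ)}
  {x72, x73, x74} × {ρ, σ} = {(x72,ρ), (x72,σ), (x73,ρ), (x73,σ), (x74,ρ), (x74,σ)}
These 10 distinct sets form the basis B.
Close under arbitrary unions to get τ_{X×Y}; counting gives |τ_{X×Y}| = 16.


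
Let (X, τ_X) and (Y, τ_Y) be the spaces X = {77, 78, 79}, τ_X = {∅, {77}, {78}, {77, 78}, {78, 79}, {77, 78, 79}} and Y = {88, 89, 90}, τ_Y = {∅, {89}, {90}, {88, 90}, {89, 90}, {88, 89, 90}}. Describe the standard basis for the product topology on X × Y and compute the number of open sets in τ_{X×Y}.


Basis B = {∅ × ∅, {77} × {89}, {77} × {90}, {78} × {89}, {78} × {90}, {77} × {88, 90}, {77} × {89, 90}, {77, 78} × {89}, {77, 78} × {90}, {78} × {88, 90}, {78} × {89, 90}, {78, 79} × {89}, {78, 79} × {90}, {77} × {88, 89, 90}, {77, 78, 79} × {89}, {77, 78, 79} × {90}, {78} × {88, 89, 90}, {77, 78} × {88, 90}, {77, 78} × {89, 90}, {78, 79} × {88, 90}, {78, 79} × {89, 90}, {77, 78} × {88, 89, 90}, {77, 78, 79} × {88, 90}, {77, 78, 79} × {89, 90}, {78, 79} × {88, 89, 90}, {77, 78, 79} × {88, 89, 90}}; |τ_{X×Y}| = 108.

Enumerate products U × V with U ∈ τ_X, V ∈ τ_Y (deduplicated):
  ∅ × ∅ = {} (∅)
  {77} × {89} = {(77,89)}
  {77} × {90} = {(77,90)}
  {78} × {89} = {(78,89)}
  {78} × {90} = {(78,90)}
  {77} × {88, 90} = {(77,88), (77,90)}
  {77} × {89, 90} = {(77,89), (77,90)}
  {77, 78} × {89} = {(77,89), (78,89)}
  {77, 78} × {90} = {(77,90), (78,90)}
  {78} × {88, 90} = {(78,88), (78,90)}
  {78} × {89, 90} = {(78,89), (78,90)}
  {78, 79} × {89} = {(78,89), (79,89)}
  {78, 79} × {90} = {(78,90), (79,90)}
  {77} × {88, 89, 90} = {(77,88), (77,89), (77,90)}
  {77, 78, 79} × {89} = {(77,89), (78,89), (79,89)}
  {77, 78, 79} × {90} = {(77,90), (78,90), (79,90)}
  {78} × {88, 89, 90} = {(78,88), (78,89), (78,90)}
  {77, 78} × {88, 90} = {(77,88), (77,90), (78,88), (78,90)}
  {77, 78} × {89, 90} = {(77,89), (77,90), (78,89), (78,90)}
  {78, 79} × {88, 90} = {(78,88), (78,90), (79,88), (79,90)}
  {78, 79} × {89, 90} = {(78,89), (78,90), (79,89), (79,90)}
  {77, 78} × {88, 89, 90} = {(77,88), (77,89), (77,90), (78,88), (78,89), (78,90)}
  {77, 78, 79} × {88, 90} = {(77,88), (77,90), (78,88), (78,90), (79,88), (79,90)}
  {77, 78, 79} × {89, 90} = {(77,89), (77,90), (78,89), (78,90), (79,89), (79,90)}
  {78, 79} × {88, 89, 90} = {(78,88), (78,89), (78,90), (79,88), (79,89), (79,90)}
  {77, 78, 79} × {88, 89, 90} = {(77,88), (77,89), (77,90), (78,88), (78,89), (78,90), (79,88), (79,89), (79,90)}
These 26 distinct sets form the basis B.
Close under arbitrary unions to get τ_{X×Y}; counting gives |τ_{X×Y}| = 108.
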